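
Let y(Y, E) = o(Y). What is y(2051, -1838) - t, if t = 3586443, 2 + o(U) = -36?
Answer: -3586481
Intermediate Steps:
o(U) = -38 (o(U) = -2 - 36 = -38)
y(Y, E) = -38
y(2051, -1838) - t = -38 - 1*3586443 = -38 - 3586443 = -3586481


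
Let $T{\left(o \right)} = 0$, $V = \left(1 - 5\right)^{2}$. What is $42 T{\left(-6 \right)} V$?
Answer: $0$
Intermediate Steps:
$V = 16$ ($V = \left(-4\right)^{2} = 16$)
$42 T{\left(-6 \right)} V = 42 \cdot 0 \cdot 16 = 0 \cdot 16 = 0$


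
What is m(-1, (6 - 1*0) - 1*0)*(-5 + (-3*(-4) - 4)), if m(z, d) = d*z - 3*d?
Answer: -72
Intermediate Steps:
m(z, d) = -3*d + d*z
m(-1, (6 - 1*0) - 1*0)*(-5 + (-3*(-4) - 4)) = (((6 - 1*0) - 1*0)*(-3 - 1))*(-5 + (-3*(-4) - 4)) = (((6 + 0) + 0)*(-4))*(-5 + (12 - 4)) = ((6 + 0)*(-4))*(-5 + 8) = (6*(-4))*3 = -24*3 = -72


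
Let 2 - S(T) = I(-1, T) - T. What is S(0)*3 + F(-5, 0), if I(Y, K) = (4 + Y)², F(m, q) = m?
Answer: -26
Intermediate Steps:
S(T) = -7 + T (S(T) = 2 - ((4 - 1)² - T) = 2 - (3² - T) = 2 - (9 - T) = 2 + (-9 + T) = -7 + T)
S(0)*3 + F(-5, 0) = (-7 + 0)*3 - 5 = -7*3 - 5 = -21 - 5 = -26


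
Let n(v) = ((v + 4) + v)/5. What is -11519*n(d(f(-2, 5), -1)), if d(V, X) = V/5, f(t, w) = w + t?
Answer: -299494/25 ≈ -11980.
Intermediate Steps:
f(t, w) = t + w
d(V, X) = V/5 (d(V, X) = V*(⅕) = V/5)
n(v) = ⅘ + 2*v/5 (n(v) = ((4 + v) + v)*(⅕) = (4 + 2*v)*(⅕) = ⅘ + 2*v/5)
-11519*n(d(f(-2, 5), -1)) = -11519*(⅘ + 2*((-2 + 5)/5)/5) = -11519*(⅘ + 2*((⅕)*3)/5) = -11519*(⅘ + (⅖)*(⅗)) = -11519*(⅘ + 6/25) = -11519*26/25 = -299494/25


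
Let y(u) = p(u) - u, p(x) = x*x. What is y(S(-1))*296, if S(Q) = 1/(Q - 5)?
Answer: 518/9 ≈ 57.556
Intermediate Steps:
p(x) = x²
S(Q) = 1/(-5 + Q)
y(u) = u² - u
y(S(-1))*296 = ((-1 + 1/(-5 - 1))/(-5 - 1))*296 = ((-1 + 1/(-6))/(-6))*296 = -(-1 - ⅙)/6*296 = -⅙*(-7/6)*296 = (7/36)*296 = 518/9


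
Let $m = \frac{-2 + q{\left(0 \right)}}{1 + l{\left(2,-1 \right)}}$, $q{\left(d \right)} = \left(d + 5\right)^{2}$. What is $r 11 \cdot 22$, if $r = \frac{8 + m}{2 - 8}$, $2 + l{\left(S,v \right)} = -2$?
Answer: $- \frac{121}{9} \approx -13.444$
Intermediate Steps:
$l{\left(S,v \right)} = -4$ ($l{\left(S,v \right)} = -2 - 2 = -4$)
$q{\left(d \right)} = \left(5 + d\right)^{2}$
$m = - \frac{23}{3}$ ($m = \frac{-2 + \left(5 + 0\right)^{2}}{1 - 4} = \frac{-2 + 5^{2}}{-3} = \left(-2 + 25\right) \left(- \frac{1}{3}\right) = 23 \left(- \frac{1}{3}\right) = - \frac{23}{3} \approx -7.6667$)
$r = - \frac{1}{18}$ ($r = \frac{8 - \frac{23}{3}}{2 - 8} = \frac{1}{3 \left(-6\right)} = \frac{1}{3} \left(- \frac{1}{6}\right) = - \frac{1}{18} \approx -0.055556$)
$r 11 \cdot 22 = \left(- \frac{1}{18}\right) 11 \cdot 22 = \left(- \frac{11}{18}\right) 22 = - \frac{121}{9}$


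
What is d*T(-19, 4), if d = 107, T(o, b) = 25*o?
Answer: -50825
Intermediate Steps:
d*T(-19, 4) = 107*(25*(-19)) = 107*(-475) = -50825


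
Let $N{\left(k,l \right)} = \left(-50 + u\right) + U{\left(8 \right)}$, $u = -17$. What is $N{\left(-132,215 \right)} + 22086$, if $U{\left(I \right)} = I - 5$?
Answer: $22022$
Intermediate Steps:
$U{\left(I \right)} = -5 + I$ ($U{\left(I \right)} = I - 5 = -5 + I$)
$N{\left(k,l \right)} = -64$ ($N{\left(k,l \right)} = \left(-50 - 17\right) + \left(-5 + 8\right) = -67 + 3 = -64$)
$N{\left(-132,215 \right)} + 22086 = -64 + 22086 = 22022$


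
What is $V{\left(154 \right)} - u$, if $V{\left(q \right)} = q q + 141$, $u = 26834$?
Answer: $-2977$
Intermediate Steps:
$V{\left(q \right)} = 141 + q^{2}$ ($V{\left(q \right)} = q^{2} + 141 = 141 + q^{2}$)
$V{\left(154 \right)} - u = \left(141 + 154^{2}\right) - 26834 = \left(141 + 23716\right) - 26834 = 23857 - 26834 = -2977$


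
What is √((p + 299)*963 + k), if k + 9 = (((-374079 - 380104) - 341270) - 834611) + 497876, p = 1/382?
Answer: 3*I*√18552736486/382 ≈ 1069.7*I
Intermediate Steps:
p = 1/382 ≈ 0.0026178
k = -1432197 (k = -9 + ((((-374079 - 380104) - 341270) - 834611) + 497876) = -9 + (((-754183 - 341270) - 834611) + 497876) = -9 + ((-1095453 - 834611) + 497876) = -9 + (-1930064 + 497876) = -9 - 1432188 = -1432197)
√((p + 299)*963 + k) = √((1/382 + 299)*963 - 1432197) = √((114219/382)*963 - 1432197) = √(109992897/382 - 1432197) = √(-437106357/382) = 3*I*√18552736486/382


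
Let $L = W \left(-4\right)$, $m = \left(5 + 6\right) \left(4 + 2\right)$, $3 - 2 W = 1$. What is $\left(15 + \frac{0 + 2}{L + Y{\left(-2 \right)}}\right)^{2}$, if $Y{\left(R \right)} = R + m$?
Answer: $\frac{203401}{900} \approx 226.0$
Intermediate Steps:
$W = 1$ ($W = \frac{3}{2} - \frac{1}{2} = 1$)
$m = 66$ ($m = 11 \cdot 6 = 66$)
$Y{\left(R \right)} = 66 + R$ ($Y{\left(R \right)} = R + 66 = 66 + R$)
$L = -4$ ($L = 1 \left(-4\right) = -4$)
$\left(15 + \frac{0 + 2}{L + Y{\left(-2 \right)}}\right)^{2} = \left(15 + \frac{0 + 2}{-4 + \left(66 - 2\right)}\right)^{2} = \left(15 + \frac{2}{-4 + 64}\right)^{2} = \left(15 + \frac{2}{60}\right)^{2} = \left(15 + 2 \cdot \frac{1}{60}\right)^{2} = \left(15 + \frac{1}{30}\right)^{2} = \left(\frac{451}{30}\right)^{2} = \frac{203401}{900}$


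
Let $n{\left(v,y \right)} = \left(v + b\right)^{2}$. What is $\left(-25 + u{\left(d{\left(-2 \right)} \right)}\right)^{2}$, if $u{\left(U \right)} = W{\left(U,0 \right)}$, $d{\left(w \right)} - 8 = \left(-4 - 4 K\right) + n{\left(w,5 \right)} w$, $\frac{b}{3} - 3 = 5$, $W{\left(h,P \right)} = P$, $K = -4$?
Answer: $625$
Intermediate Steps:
$b = 24$ ($b = 9 + 3 \cdot 5 = 9 + 15 = 24$)
$n{\left(v,y \right)} = \left(24 + v\right)^{2}$ ($n{\left(v,y \right)} = \left(v + 24\right)^{2} = \left(24 + v\right)^{2}$)
$d{\left(w \right)} = 20 + w \left(24 + w\right)^{2}$ ($d{\left(w \right)} = 8 + \left(\left(-4 - -16\right) + \left(24 + w\right)^{2} w\right) = 8 + \left(\left(-4 + 16\right) + w \left(24 + w\right)^{2}\right) = 8 + \left(12 + w \left(24 + w\right)^{2}\right) = 20 + w \left(24 + w\right)^{2}$)
$u{\left(U \right)} = 0$
$\left(-25 + u{\left(d{\left(-2 \right)} \right)}\right)^{2} = \left(-25 + 0\right)^{2} = \left(-25\right)^{2} = 625$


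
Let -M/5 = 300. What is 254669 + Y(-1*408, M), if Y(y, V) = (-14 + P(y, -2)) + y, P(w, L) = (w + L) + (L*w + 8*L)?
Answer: 254637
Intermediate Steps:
M = -1500 (M = -5*300 = -1500)
P(w, L) = w + 9*L + L*w (P(w, L) = (L + w) + (8*L + L*w) = w + 9*L + L*w)
Y(y, V) = -32 (Y(y, V) = (-14 + (y + 9*(-2) - 2*y)) + y = (-14 + (y - 18 - 2*y)) + y = (-14 + (-18 - y)) + y = (-32 - y) + y = -32)
254669 + Y(-1*408, M) = 254669 - 32 = 254637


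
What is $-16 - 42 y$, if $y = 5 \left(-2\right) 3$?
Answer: $1244$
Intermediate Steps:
$y = -30$ ($y = \left(-10\right) 3 = -30$)
$-16 - 42 y = -16 - -1260 = -16 + 1260 = 1244$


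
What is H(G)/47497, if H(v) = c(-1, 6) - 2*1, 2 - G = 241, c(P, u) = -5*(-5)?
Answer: 23/47497 ≈ 0.00048424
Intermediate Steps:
c(P, u) = 25
G = -239 (G = 2 - 1*241 = 2 - 241 = -239)
H(v) = 23 (H(v) = 25 - 2*1 = 25 - 2 = 23)
H(G)/47497 = 23/47497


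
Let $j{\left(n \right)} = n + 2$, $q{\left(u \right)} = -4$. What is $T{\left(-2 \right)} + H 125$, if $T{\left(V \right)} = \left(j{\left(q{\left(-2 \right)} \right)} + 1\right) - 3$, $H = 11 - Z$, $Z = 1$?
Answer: $1246$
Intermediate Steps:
$H = 10$ ($H = 11 - 1 = 10$)
$j{\left(n \right)} = 2 + n$
$T{\left(V \right)} = -4$ ($T{\left(V \right)} = \left(\left(2 - 4\right) + 1\right) - 3 = \left(-2 + 1\right) - 3 = -1 - 3 = -4$)
$T{\left(-2 \right)} + H 125 = -4 + 10 \cdot 125 = -4 + 1250 = 1246$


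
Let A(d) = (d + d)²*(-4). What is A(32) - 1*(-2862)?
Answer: -13522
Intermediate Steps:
A(d) = -16*d² (A(d) = (2*d)²*(-4) = (4*d²)*(-4) = -16*d²)
A(32) - 1*(-2862) = -16*32² - 1*(-2862) = -16*1024 + 2862 = -16384 + 2862 = -13522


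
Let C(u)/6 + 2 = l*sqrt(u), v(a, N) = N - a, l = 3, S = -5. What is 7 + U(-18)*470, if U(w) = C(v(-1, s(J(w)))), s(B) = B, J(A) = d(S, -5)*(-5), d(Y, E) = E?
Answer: -5633 + 8460*sqrt(26) ≈ 37505.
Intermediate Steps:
J(A) = 25 (J(A) = -5*(-5) = 25)
C(u) = -12 + 18*sqrt(u) (C(u) = -12 + 6*(3*sqrt(u)) = -12 + 18*sqrt(u))
U(w) = -12 + 18*sqrt(26) (U(w) = -12 + 18*sqrt(25 - 1*(-1)) = -12 + 18*sqrt(25 + 1) = -12 + 18*sqrt(26))
7 + U(-18)*470 = 7 + (-12 + 18*sqrt(26))*470 = 7 + (-5640 + 8460*sqrt(26)) = -5633 + 8460*sqrt(26)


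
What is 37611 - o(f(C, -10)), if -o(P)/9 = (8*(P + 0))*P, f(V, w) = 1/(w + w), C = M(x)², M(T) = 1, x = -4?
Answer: 1880559/50 ≈ 37611.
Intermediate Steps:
C = 1 (C = 1² = 1)
f(V, w) = 1/(2*w)
o(P) = -72*P² (o(P) = -9*8*(P + 0)*P = -9*8*P*P = -72*P²)
37611 - o(f(C, -10)) = 37611 - (-72)*((½)/(-10))² = 37611 - (-72)*((½)*(-⅒))² = 37611 - (-72)*(-1/20)² = 37611 - (-72)/400 = 37611 - 1*(-9/50) = 37611 + 9/50 = 1880559/50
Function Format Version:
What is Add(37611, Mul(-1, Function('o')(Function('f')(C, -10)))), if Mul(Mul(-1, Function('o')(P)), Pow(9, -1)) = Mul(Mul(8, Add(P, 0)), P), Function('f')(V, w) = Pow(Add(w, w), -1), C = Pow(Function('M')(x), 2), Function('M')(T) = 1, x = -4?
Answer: Rational(1880559, 50) ≈ 37611.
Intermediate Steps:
C = 1 (C = Pow(1, 2) = 1)
Function('f')(V, w) = Mul(Rational(1, 2), Pow(w, -1)) (Function('f')(V, w) = Pow(Mul(2, w), -1) = Mul(Rational(1, 2), Pow(w, -1)))
Function('o')(P) = Mul(-72, Pow(P, 2)) (Function('o')(P) = Mul(-9, Mul(Mul(8, Add(P, 0)), P)) = Mul(-9, Mul(Mul(8, P), P)) = Mul(-9, Mul(8, Pow(P, 2))) = Mul(-72, Pow(P, 2)))
Add(37611, Mul(-1, Function('o')(Function('f')(C, -10)))) = Add(37611, Mul(-1, Mul(-72, Pow(Mul(Rational(1, 2), Pow(-10, -1)), 2)))) = Add(37611, Mul(-1, Mul(-72, Pow(Mul(Rational(1, 2), Rational(-1, 10)), 2)))) = Add(37611, Mul(-1, Mul(-72, Pow(Rational(-1, 20), 2)))) = Add(37611, Mul(-1, Mul(-72, Rational(1, 400)))) = Add(37611, Mul(-1, Rational(-9, 50))) = Add(37611, Rational(9, 50)) = Rational(1880559, 50)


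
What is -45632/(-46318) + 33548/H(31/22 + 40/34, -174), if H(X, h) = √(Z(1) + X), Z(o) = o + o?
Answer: 22816/23159 + 33548*√13090/245 ≈ 15667.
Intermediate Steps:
Z(o) = 2*o
H(X, h) = √(2 + X) (H(X, h) = √(2*1 + X) = √(2 + X))
-45632/(-46318) + 33548/H(31/22 + 40/34, -174) = -45632/(-46318) + 33548/(√(2 + (31/22 + 40/34))) = -45632*(-1/46318) + 33548/(√(2 + (31*(1/22) + 40*(1/34)))) = 22816/23159 + 33548/(√(2 + (31/22 + 20/17))) = 22816/23159 + 33548/(√(2 + 967/374)) = 22816/23159 + 33548/(√(1715/374)) = 22816/23159 + 33548/((7*√13090/374)) = 22816/23159 + 33548*(√13090/245) = 22816/23159 + 33548*√13090/245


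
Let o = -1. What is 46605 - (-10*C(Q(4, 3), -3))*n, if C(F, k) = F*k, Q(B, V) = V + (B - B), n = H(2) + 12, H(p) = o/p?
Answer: 45570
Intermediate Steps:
H(p) = -1/p
n = 23/2 (n = -1/2 + 12 = 23/2 ≈ 11.500)
Q(B, V) = V (Q(B, V) = V + 0 = V)
46605 - (-10*C(Q(4, 3), -3))*n = 46605 - (-30*(-3))*23/2 = 46605 - (-10*(-9))*23/2 = 46605 - 90*23/2 = 46605 - 1*1035 = 46605 - 1035 = 45570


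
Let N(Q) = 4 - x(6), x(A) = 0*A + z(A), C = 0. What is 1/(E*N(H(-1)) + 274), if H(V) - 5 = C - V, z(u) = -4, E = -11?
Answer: 1/186 ≈ 0.0053763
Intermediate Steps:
H(V) = 5 - V (H(V) = 5 + (0 - V) = 5 - V)
x(A) = -4 (x(A) = 0*A - 4 = 0 - 4 = -4)
N(Q) = 8 (N(Q) = 4 - 1*(-4) = 4 + 4 = 8)
1/(E*N(H(-1)) + 274) = 1/(-11*8 + 274) = 1/(-88 + 274) = 1/186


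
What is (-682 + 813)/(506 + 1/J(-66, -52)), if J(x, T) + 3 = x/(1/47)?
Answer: 406755/1571129 ≈ 0.25889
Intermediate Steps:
J(x, T) = -3 + 47*x (J(x, T) = -3 + x/(1/47) = -3 + x*47 = -3 + 47*x)
(-682 + 813)/(506 + 1/J(-66, -52)) = (-682 + 813)/(506 + 1/(-3 + 47*(-66))) = 131/(506 + 1/(-3 - 3102)) = 131/(506 + 1/(-3105)) = 131/(506 - 1/3105) = 131/(1571129/3105) = 131*(3105/1571129) = 406755/1571129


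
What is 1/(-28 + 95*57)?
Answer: 1/5387 ≈ 0.00018563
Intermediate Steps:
1/(-28 + 95*57) = 1/(-28 + 5415) = 1/5387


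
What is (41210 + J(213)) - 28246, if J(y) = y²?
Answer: 58333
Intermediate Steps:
(41210 + J(213)) - 28246 = (41210 + 213²) - 28246 = (41210 + 45369) - 28246 = 86579 - 28246 = 58333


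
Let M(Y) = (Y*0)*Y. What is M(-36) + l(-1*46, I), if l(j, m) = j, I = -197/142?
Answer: -46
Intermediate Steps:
I = -197/142 (I = -197*1/142 = -197/142 ≈ -1.3873)
M(Y) = 0 (M(Y) = 0*Y = 0)
M(-36) + l(-1*46, I) = 0 - 1*46 = 0 - 46 = -46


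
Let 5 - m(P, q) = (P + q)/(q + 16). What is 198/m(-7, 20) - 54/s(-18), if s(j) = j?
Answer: 7629/167 ≈ 45.683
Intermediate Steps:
m(P, q) = 5 - (P + q)/(16 + q) (m(P, q) = 5 - (P + q)/(q + 16) = 5 - (P + q)/(16 + q))
198/m(-7, 20) - 54/s(-18) = 198/(((80 - 1*(-7) + 4*20)/(16 + 20))) - 54/(-18) = 198/(((80 + 7 + 80)/36)) - 54*(-1/18) = 198/(((1/36)*167)) + 3 = 198/(167/36) + 3 = 198*(36/167) + 3 = 7128/167 + 3 = 7629/167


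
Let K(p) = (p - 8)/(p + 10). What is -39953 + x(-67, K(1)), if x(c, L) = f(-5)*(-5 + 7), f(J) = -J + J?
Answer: -39953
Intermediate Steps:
K(p) = (-8 + p)/(10 + p)
f(J) = 0
x(c, L) = 0 (x(c, L) = 0*(-5 + 7) = 0*2 = 0)
-39953 + x(-67, K(1)) = -39953 + 0 = -39953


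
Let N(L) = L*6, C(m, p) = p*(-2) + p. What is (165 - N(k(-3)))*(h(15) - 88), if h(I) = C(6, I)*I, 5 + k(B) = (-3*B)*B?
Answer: -111741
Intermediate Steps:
C(m, p) = -p (C(m, p) = -2*p + p = -p)
k(B) = -5 - 3*B² (k(B) = -5 + (-3*B)*B = -5 - 3*B²)
h(I) = -I² (h(I) = (-I)*I = -I²)
N(L) = 6*L
(165 - N(k(-3)))*(h(15) - 88) = (165 - 6*(-5 - 3*(-3)²))*(-1*15² - 88) = (165 - 6*(-5 - 3*9))*(-1*225 - 88) = (165 - 6*(-5 - 27))*(-225 - 88) = (165 - 6*(-32))*(-313) = (165 - 1*(-192))*(-313) = (165 + 192)*(-313) = 357*(-313) = -111741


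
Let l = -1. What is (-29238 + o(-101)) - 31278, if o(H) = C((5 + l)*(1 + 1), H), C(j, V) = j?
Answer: -60508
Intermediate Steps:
o(H) = 8 (o(H) = (5 - 1)*(1 + 1) = 4*2 = 8)
(-29238 + o(-101)) - 31278 = (-29238 + 8) - 31278 = -29230 - 31278 = -60508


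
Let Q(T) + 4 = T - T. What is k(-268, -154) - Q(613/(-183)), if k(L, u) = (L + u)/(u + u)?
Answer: 827/154 ≈ 5.3701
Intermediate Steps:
Q(T) = -4 (Q(T) = -4 + (T - T) = -4 + 0 = -4)
k(L, u) = (L + u)/(2*u) (k(L, u) = (L + u)/((2*u)) = (L + u)*(1/(2*u)) = (L + u)/(2*u))
k(-268, -154) - Q(613/(-183)) = (½)*(-268 - 154)/(-154) - 1*(-4) = (½)*(-1/154)*(-422) + 4 = 211/154 + 4 = 827/154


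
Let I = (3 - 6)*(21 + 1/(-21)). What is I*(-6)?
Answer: 2640/7 ≈ 377.14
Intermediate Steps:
I = -440/7 (I = -3*(21 + 1*(-1/21)) = -3*(21 - 1/21) = -3*440/21 = -440/7 ≈ -62.857)
I*(-6) = -440/7*(-6) = 2640/7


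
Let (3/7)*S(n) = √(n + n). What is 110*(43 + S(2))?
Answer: 15730/3 ≈ 5243.3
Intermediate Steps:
S(n) = 7*√2*√n/3 (S(n) = 7*√(n + n)/3 = 7*√(2*n)/3 = 7*(√2*√n)/3 = 7*√2*√n/3)
110*(43 + S(2)) = 110*(43 + 7*√2*√2/3) = 110*(43 + 14/3) = 110*(143/3) = 15730/3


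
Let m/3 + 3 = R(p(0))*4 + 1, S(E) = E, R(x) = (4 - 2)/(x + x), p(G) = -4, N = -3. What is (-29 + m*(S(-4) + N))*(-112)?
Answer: -3808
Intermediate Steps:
R(x) = 1/x (R(x) = 2/((2*x)) = 2*(1/(2*x)) = 1/x)
m = -9 (m = -9 + 3*(4/(-4) + 1) = -9 + 3*(-¼*4 + 1) = -9 + 3*(-1 + 1) = -9 + 3*0 = -9 + 0 = -9)
(-29 + m*(S(-4) + N))*(-112) = (-29 - 9*(-4 - 3))*(-112) = (-29 - 9*(-7))*(-112) = (-29 + 63)*(-112) = 34*(-112) = -3808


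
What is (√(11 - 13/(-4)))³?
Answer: 57*√57/8 ≈ 53.793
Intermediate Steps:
(√(11 - 13/(-4)))³ = (√(11 - 13*(-¼)))³ = (√(11 + 13/4))³ = (√(57/4))³ = (√57/2)³ = 57*√57/8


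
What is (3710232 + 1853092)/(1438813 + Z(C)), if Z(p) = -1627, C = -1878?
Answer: 2781662/718593 ≈ 3.8710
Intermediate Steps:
(3710232 + 1853092)/(1438813 + Z(C)) = (3710232 + 1853092)/(1438813 - 1627) = 5563324/1437186 = 5563324*(1/1437186) = 2781662/718593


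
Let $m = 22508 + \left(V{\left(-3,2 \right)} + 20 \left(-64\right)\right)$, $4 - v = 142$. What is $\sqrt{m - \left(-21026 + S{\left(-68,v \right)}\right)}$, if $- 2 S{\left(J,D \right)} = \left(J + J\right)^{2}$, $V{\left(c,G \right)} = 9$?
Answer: $\sqrt{51511} \approx 226.96$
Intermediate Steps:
$v = -138$ ($v = 4 - 142 = -138$)
$S{\left(J,D \right)} = - 2 J^{2}$ ($S{\left(J,D \right)} = - \frac{\left(J + J\right)^{2}}{2} = - \frac{\left(2 J\right)^{2}}{2} = - \frac{4 J^{2}}{2} = - 2 J^{2}$)
$m = 21237$ ($m = 22508 + \left(9 + 20 \left(-64\right)\right) = 22508 + \left(9 - 1280\right) = 22508 - 1271 = 21237$)
$\sqrt{m - \left(-21026 + S{\left(-68,v \right)}\right)} = \sqrt{21237 + \left(21026 - - 2 \left(-68\right)^{2}\right)} = \sqrt{21237 + \left(21026 - \left(-2\right) 4624\right)} = \sqrt{21237 + \left(21026 - -9248\right)} = \sqrt{21237 + \left(21026 + 9248\right)} = \sqrt{21237 + 30274} = \sqrt{51511}$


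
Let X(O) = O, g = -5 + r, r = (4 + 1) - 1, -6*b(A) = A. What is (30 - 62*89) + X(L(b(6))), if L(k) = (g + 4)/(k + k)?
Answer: -10979/2 ≈ -5489.5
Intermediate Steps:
b(A) = -A/6
r = 4 (r = 5 - 1 = 4)
g = -1 (g = -5 + 4 = -1)
L(k) = 3/(2*k) (L(k) = (-1 + 4)/(k + k) = 3/((2*k)) = 3*(1/(2*k)) = 3/(2*k))
(30 - 62*89) + X(L(b(6))) = (30 - 62*89) + 3/(2*((-⅙*6))) = (30 - 5518) + (3/2)/(-1) = -5488 + (3/2)*(-1) = -5488 - 3/2 = -10979/2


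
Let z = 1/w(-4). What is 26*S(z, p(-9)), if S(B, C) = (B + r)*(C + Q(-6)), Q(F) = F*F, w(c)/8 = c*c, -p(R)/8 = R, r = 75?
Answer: 3369951/16 ≈ 2.1062e+5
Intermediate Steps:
p(R) = -8*R
w(c) = 8*c² (w(c) = 8*(c*c) = 8*c²)
Q(F) = F²
z = 1/128 (z = 1/(8*(-4)²) = 1/(8*16) = 1/128 ≈ 0.0078125)
S(B, C) = (36 + C)*(75 + B) (S(B, C) = (B + 75)*(C + (-6)²) = (75 + B)*(C + 36) = (75 + B)*(36 + C) = (36 + C)*(75 + B))
26*S(z, p(-9)) = 26*(2700 + 36*(1/128) + 75*(-8*(-9)) + (-8*(-9))/128) = 26*(2700 + 9/32 + 75*72 + (1/128)*72) = 26*(2700 + 9/32 + 5400 + 9/16) = 26*(259227/32) = 3369951/16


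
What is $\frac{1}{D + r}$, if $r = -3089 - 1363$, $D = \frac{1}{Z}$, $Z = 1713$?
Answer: $- \frac{1713}{7626275} \approx -0.00022462$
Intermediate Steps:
$D = \frac{1}{1713} \approx 0.00058377$
$r = -4452$
$\frac{1}{D + r} = \frac{1}{\frac{1}{1713} - 4452} = \frac{1}{- \frac{7626275}{1713}} = - \frac{1713}{7626275}$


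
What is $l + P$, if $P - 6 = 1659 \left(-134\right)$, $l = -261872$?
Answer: $-484172$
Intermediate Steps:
$P = -222300$ ($P = 6 + 1659 \left(-134\right) = 6 - 222306 = -222300$)
$l + P = -261872 - 222300 = -484172$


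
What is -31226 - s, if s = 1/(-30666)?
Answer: -957576515/30666 ≈ -31226.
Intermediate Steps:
s = -1/30666 ≈ -3.2609e-5
-31226 - s = -31226 - 1*(-1/30666) = -31226 + 1/30666 = -957576515/30666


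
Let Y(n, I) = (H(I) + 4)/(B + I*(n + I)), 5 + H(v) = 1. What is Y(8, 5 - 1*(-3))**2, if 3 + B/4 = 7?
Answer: 0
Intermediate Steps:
B = 16 (B = -12 + 4*7 = -12 + 28 = 16)
H(v) = -4 (H(v) = -5 + 1 = -4)
Y(n, I) = 0 (Y(n, I) = (-4 + 4)/(16 + I*(n + I)) = 0/(16 + I*(I + n)) = 0)
Y(8, 5 - 1*(-3))**2 = 0**2 = 0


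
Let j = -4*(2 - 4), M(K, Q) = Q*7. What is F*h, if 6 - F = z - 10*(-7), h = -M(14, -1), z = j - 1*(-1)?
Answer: -511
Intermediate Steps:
M(K, Q) = 7*Q
j = 8 (j = -4*(-2) = 8)
z = 9 (z = 8 - 1*(-1) = 8 + 1 = 9)
h = 7 (h = -7*(-1) = -1*(-7) = 7)
F = -73 (F = 6 - (9 - 10*(-7)) = 6 - (9 + 70) = 6 - 1*79 = 6 - 79 = -73)
F*h = -73*7 = -511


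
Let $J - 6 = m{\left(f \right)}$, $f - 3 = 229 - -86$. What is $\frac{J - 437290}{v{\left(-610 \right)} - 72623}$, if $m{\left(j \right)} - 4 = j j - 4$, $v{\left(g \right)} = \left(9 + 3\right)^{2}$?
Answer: $\frac{30560}{6589} \approx 4.638$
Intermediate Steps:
$f = 318$ ($f = 3 + \left(229 - -86\right) = 3 + \left(229 + 86\right) = 3 + 315 = 318$)
$v{\left(g \right)} = 144$ ($v{\left(g \right)} = 12^{2} = 144$)
$m{\left(j \right)} = j^{2}$ ($m{\left(j \right)} = 4 + \left(j j - 4\right) = 4 + \left(j^{2} - 4\right) = 4 + \left(-4 + j^{2}\right) = j^{2}$)
$J = 101130$ ($J = 6 + 318^{2} = 6 + 101124 = 101130$)
$\frac{J - 437290}{v{\left(-610 \right)} - 72623} = \frac{101130 - 437290}{144 - 72623} = \frac{101130 - 437290}{-72479} = \left(101130 - 437290\right) \left(- \frac{1}{72479}\right) = \left(-336160\right) \left(- \frac{1}{72479}\right) = \frac{30560}{6589}$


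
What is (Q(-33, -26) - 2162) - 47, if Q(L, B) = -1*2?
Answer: -2211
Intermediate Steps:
Q(L, B) = -2
(Q(-33, -26) - 2162) - 47 = (-2 - 2162) - 47 = -2164 - 47 = -2211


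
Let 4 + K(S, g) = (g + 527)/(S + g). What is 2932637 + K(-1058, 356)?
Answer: 2058707483/702 ≈ 2.9326e+6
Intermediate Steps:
K(S, g) = -4 + (527 + g)/(S + g) (K(S, g) = -4 + (g + 527)/(S + g) = -4 + (527 + g)/(S + g))
2932637 + K(-1058, 356) = 2932637 + (527 - 4*(-1058) - 3*356)/(-1058 + 356) = 2932637 + (527 + 4232 - 1068)/(-702) = 2932637 - 1/702*3691 = 2932637 - 3691/702 = 2058707483/702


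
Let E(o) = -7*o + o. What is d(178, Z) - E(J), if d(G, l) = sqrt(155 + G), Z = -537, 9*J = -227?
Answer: -454/3 + 3*sqrt(37) ≈ -133.08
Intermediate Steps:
J = -227/9 (J = (1/9)*(-227) = -227/9 ≈ -25.222)
E(o) = -6*o
d(178, Z) - E(J) = sqrt(155 + 178) - (-6)*(-227)/9 = sqrt(333) - 1*454/3 = 3*sqrt(37) - 454/3 = -454/3 + 3*sqrt(37)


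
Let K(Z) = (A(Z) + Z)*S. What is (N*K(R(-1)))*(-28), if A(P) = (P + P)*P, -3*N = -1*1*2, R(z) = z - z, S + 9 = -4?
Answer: 0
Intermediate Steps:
S = -13 (S = -9 - 4 = -13)
R(z) = 0
N = 2/3 (N = -(-1*1)*2/3 = -(-1)*2/3 = -1/3*(-2) = 2/3 ≈ 0.66667)
A(P) = 2*P**2 (A(P) = (2*P)*P = 2*P**2)
K(Z) = -26*Z**2 - 13*Z (K(Z) = (2*Z**2 + Z)*(-13) = (Z + 2*Z**2)*(-13) = -26*Z**2 - 13*Z)
(N*K(R(-1)))*(-28) = (2*(13*0*(-1 - 2*0))/3)*(-28) = (2*(13*0*(-1 + 0))/3)*(-28) = (2*(13*0*(-1))/3)*(-28) = ((2/3)*0)*(-28) = 0*(-28) = 0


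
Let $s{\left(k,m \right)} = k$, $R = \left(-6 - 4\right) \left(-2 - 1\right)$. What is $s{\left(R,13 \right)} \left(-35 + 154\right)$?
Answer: $3570$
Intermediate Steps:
$R = 30$ ($R = \left(-10\right) \left(-3\right) = 30$)
$s{\left(R,13 \right)} \left(-35 + 154\right) = 30 \left(-35 + 154\right) = 30 \cdot 119 = 3570$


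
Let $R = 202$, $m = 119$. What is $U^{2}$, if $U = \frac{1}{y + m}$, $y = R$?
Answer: $\frac{1}{103041} \approx 9.7049 \cdot 10^{-6}$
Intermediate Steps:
$y = 202$
$U = \frac{1}{321}$ ($U = \frac{1}{202 + 119} = \frac{1}{321} \approx 0.0031153$)
$U^{2} = \left(\frac{1}{321}\right)^{2} = \frac{1}{103041}$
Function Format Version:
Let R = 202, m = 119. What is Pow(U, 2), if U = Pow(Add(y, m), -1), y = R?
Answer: Rational(1, 103041) ≈ 9.7049e-6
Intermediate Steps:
y = 202
U = Rational(1, 321) (U = Pow(Add(202, 119), -1) = Pow(321, -1) = Rational(1, 321) ≈ 0.0031153)
Pow(U, 2) = Pow(Rational(1, 321), 2) = Rational(1, 103041)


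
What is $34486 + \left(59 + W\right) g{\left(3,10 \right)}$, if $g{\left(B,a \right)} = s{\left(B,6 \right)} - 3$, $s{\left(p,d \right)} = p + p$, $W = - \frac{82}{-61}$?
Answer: $\frac{2114689}{61} \approx 34667.0$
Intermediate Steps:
$W = \frac{82}{61}$ ($W = \left(-82\right) \left(- \frac{1}{61}\right) = \frac{82}{61} \approx 1.3443$)
$s{\left(p,d \right)} = 2 p$
$g{\left(B,a \right)} = -3 + 2 B$ ($g{\left(B,a \right)} = 2 B - 3 = -3 + 2 B$)
$34486 + \left(59 + W\right) g{\left(3,10 \right)} = 34486 + \left(59 + \frac{82}{61}\right) \left(-3 + 2 \cdot 3\right) = 34486 + \frac{3681 \left(-3 + 6\right)}{61} = 34486 + \frac{3681}{61} \cdot 3 = 34486 + \frac{11043}{61} = \frac{2114689}{61}$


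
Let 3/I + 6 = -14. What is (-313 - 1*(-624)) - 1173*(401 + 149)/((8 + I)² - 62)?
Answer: 258106961/151 ≈ 1.7093e+6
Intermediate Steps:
I = -3/20 (I = 3/(-6 - 14) = 3/(-20) = 3*(-1/20) = -3/20 ≈ -0.15000)
(-313 - 1*(-624)) - 1173*(401 + 149)/((8 + I)² - 62) = (-313 - 1*(-624)) - 1173*(401 + 149)/((8 - 3/20)² - 62) = (-313 + 624) - 645150/((157/20)² - 62) = 311 - 645150/(24649/400 - 62) = 311 - 645150/(-151/400) = 311 - 645150*(-400)/151 = 311 - 1173*(-220000/151) = 311 + 258060000/151 = 258106961/151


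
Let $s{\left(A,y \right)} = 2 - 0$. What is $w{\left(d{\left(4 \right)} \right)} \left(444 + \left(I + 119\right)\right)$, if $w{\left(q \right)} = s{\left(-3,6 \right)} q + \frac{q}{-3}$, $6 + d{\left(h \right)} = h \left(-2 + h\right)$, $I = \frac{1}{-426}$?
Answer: $\frac{1199185}{639} \approx 1876.7$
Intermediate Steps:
$I = - \frac{1}{426} \approx -0.0023474$
$d{\left(h \right)} = -6 + h \left(-2 + h\right)$
$s{\left(A,y \right)} = 2$ ($s{\left(A,y \right)} = 2 + 0 = 2$)
$w{\left(q \right)} = \frac{5 q}{3}$ ($w{\left(q \right)} = 2 q + \frac{q}{-3} = 2 q + q \left(- \frac{1}{3}\right) = 2 q - \frac{q}{3} = \frac{5 q}{3}$)
$w{\left(d{\left(4 \right)} \right)} \left(444 + \left(I + 119\right)\right) = \frac{5 \left(-6 + 4^{2} - 8\right)}{3} \left(444 + \left(- \frac{1}{426} + 119\right)\right) = \frac{5 \left(-6 + 16 - 8\right)}{3} \left(444 + \frac{50693}{426}\right) = \frac{5}{3} \cdot 2 \cdot \frac{239837}{426} = \frac{10}{3} \cdot \frac{239837}{426} = \frac{1199185}{639}$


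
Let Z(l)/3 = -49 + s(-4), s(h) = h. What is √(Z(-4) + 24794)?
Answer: √24635 ≈ 156.96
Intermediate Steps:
Z(l) = -159 (Z(l) = 3*(-49 - 4) = 3*(-53) = -159)
√(Z(-4) + 24794) = √(-159 + 24794) = √24635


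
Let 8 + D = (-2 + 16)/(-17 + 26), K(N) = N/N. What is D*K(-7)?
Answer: -58/9 ≈ -6.4444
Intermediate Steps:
K(N) = 1
D = -58/9 (D = -8 + (-2 + 16)/(-17 + 26) = -8 + 14/9 = -58/9 ≈ -6.4444)
D*K(-7) = -58/9*1 = -58/9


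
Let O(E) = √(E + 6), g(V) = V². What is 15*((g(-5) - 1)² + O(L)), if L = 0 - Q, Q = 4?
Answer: 8640 + 15*√2 ≈ 8661.2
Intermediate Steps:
L = -4 (L = 0 - 1*4 = 0 - 4 = -4)
O(E) = √(6 + E)
15*((g(-5) - 1)² + O(L)) = 15*(((-5)² - 1)² + √(6 - 4)) = 15*((25 - 1)² + √2) = 15*(24² + √2) = 15*(576 + √2) = 8640 + 15*√2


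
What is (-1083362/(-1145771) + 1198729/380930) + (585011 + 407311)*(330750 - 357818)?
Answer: -1065759236083458750651/39678049730 ≈ -2.6860e+10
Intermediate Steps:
(-1083362/(-1145771) + 1198729/380930) + (585011 + 407311)*(330750 - 357818) = (-1083362*(-1/1145771) + 1198729*(1/380930)) + 992322*(-27068) = (1083362/1145771 + 1198729/380930) - 26860171896 = 162377637429/39678049730 - 26860171896 = -1065759236083458750651/39678049730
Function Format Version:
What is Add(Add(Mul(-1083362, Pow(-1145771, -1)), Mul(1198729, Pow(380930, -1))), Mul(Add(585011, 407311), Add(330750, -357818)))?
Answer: Rational(-1065759236083458750651, 39678049730) ≈ -2.6860e+10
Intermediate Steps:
Add(Add(Mul(-1083362, Pow(-1145771, -1)), Mul(1198729, Pow(380930, -1))), Mul(Add(585011, 407311), Add(330750, -357818))) = Add(Add(Mul(-1083362, Rational(-1, 1145771)), Mul(1198729, Rational(1, 380930))), Mul(992322, -27068)) = Add(Add(Rational(1083362, 1145771), Rational(1198729, 380930)), -26860171896) = Add(Rational(162377637429, 39678049730), -26860171896) = Rational(-1065759236083458750651, 39678049730)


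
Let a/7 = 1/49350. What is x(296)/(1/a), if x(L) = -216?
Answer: -36/1175 ≈ -0.030638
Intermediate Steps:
a = 1/7050 (a = 7/49350 = 7*(1/49350) = 1/7050 ≈ 0.00014184)
x(296)/(1/a) = -216/(1/(1/7050)) = -216/7050 = -216*1/7050 = -36/1175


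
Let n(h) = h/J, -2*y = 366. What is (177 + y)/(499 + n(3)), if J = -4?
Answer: -24/1993 ≈ -0.012042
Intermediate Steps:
y = -183 (y = -½*366 = -183)
n(h) = -h/4 (n(h) = h/(-4) = h*(-¼) = -h/4)
(177 + y)/(499 + n(3)) = (177 - 183)/(499 - ¼*3) = -6/(499 - ¾) = -6/1993/4 = -6*4/1993 = -24/1993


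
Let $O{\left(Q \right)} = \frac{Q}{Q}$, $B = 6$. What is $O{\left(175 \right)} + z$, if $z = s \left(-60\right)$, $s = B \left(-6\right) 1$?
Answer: $2161$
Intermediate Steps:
$O{\left(Q \right)} = 1$
$s = -36$ ($s = 6 \left(-6\right) 1 = \left(-36\right) 1 = -36$)
$z = 2160$ ($z = \left(-36\right) \left(-60\right) = 2160$)
$O{\left(175 \right)} + z = 1 + 2160 = 2161$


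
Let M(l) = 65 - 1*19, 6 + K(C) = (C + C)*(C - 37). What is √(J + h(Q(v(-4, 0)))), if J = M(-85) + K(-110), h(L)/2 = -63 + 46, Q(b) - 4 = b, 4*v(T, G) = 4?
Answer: 3*√3594 ≈ 179.85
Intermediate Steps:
v(T, G) = 1 (v(T, G) = (¼)*4 = 1)
K(C) = -6 + 2*C*(-37 + C) (K(C) = -6 + (C + C)*(C - 37) = -6 + (2*C)*(-37 + C) = -6 + 2*C*(-37 + C))
Q(b) = 4 + b
M(l) = 46 (M(l) = 65 - 19 = 46)
h(L) = -34 (h(L) = 2*(-63 + 46) = 2*(-17) = -34)
J = 32380 (J = 46 + (-6 - 74*(-110) + 2*(-110)²) = 46 + (-6 + 8140 + 2*12100) = 46 + (-6 + 8140 + 24200) = 46 + 32334 = 32380)
√(J + h(Q(v(-4, 0)))) = √(32380 - 34) = √32346 = 3*√3594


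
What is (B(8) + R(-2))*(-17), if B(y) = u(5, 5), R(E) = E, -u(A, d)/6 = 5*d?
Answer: 2584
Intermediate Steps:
u(A, d) = -30*d
B(y) = -150 (B(y) = -30*5 = -150)
(B(8) + R(-2))*(-17) = (-150 - 2)*(-17) = -152*(-17) = 2584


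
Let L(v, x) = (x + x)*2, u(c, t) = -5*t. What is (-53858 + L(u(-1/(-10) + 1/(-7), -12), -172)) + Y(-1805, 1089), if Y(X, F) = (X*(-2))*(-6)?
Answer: -76206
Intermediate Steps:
Y(X, F) = 12*X (Y(X, F) = -2*X*(-6) = 12*X)
L(v, x) = 4*x (L(v, x) = (2*x)*2 = 4*x)
(-53858 + L(u(-1/(-10) + 1/(-7), -12), -172)) + Y(-1805, 1089) = (-53858 + 4*(-172)) + 12*(-1805) = (-53858 - 688) - 21660 = -54546 - 21660 = -76206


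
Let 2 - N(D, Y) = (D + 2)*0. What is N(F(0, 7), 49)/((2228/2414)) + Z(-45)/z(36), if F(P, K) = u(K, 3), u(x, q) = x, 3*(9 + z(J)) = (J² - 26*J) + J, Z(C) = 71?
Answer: 188008/68511 ≈ 2.7442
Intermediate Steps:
z(J) = -9 - 25*J/3 + J²/3 (z(J) = -9 + ((J² - 26*J) + J)/3 = -9 + (J² - 25*J)/3 = -9 + (-25*J/3 + J²/3) = -9 - 25*J/3 + J²/3)
F(P, K) = K
N(D, Y) = 2 (N(D, Y) = 2 - (D + 2)*0 = 2 - (2 + D)*0 = 2 - 1*0 = 2 + 0 = 2)
N(F(0, 7), 49)/((2228/2414)) + Z(-45)/z(36) = 2/((2228/2414)) + 71/(-9 - 25/3*36 + (⅓)*36²) = 2/((2228*(1/2414))) + 71/(-9 - 300 + (⅓)*1296) = 2/(1114/1207) + 71/(-9 - 300 + 432) = 2*(1207/1114) + 71/123 = 1207/557 + 71*(1/123) = 1207/557 + 71/123 = 188008/68511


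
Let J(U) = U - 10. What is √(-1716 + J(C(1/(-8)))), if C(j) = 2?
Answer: 2*I*√431 ≈ 41.521*I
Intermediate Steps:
J(U) = -10 + U
√(-1716 + J(C(1/(-8)))) = √(-1716 + (-10 + 2)) = √(-1716 - 8) = √(-1724) = 2*I*√431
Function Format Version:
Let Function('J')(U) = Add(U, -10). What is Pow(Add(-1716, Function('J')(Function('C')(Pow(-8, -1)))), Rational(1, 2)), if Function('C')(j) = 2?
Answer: Mul(2, I, Pow(431, Rational(1, 2))) ≈ Mul(41.521, I)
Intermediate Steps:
Function('J')(U) = Add(-10, U)
Pow(Add(-1716, Function('J')(Function('C')(Pow(-8, -1)))), Rational(1, 2)) = Pow(Add(-1716, Add(-10, 2)), Rational(1, 2)) = Pow(Add(-1716, -8), Rational(1, 2)) = Pow(-1724, Rational(1, 2)) = Mul(2, I, Pow(431, Rational(1, 2)))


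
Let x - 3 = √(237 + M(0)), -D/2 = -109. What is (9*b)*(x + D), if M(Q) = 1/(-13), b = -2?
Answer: -3978 - 36*√10010/13 ≈ -4255.1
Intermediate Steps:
M(Q) = -1/13 (M(Q) = 1*(-1/13) = -1/13)
D = 218 (D = -2*(-109) = 218)
x = 3 + 2*√10010/13 (x = 3 + √(237 - 1/13) = 3 + √(3080/13) = 3 + 2*√10010/13 ≈ 18.392)
(9*b)*(x + D) = (9*(-2))*((3 + 2*√10010/13) + 218) = -18*(221 + 2*√10010/13) = -3978 - 36*√10010/13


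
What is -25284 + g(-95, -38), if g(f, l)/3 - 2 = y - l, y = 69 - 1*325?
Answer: -25932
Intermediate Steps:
y = -256 (y = 69 - 325 = -256)
g(f, l) = -762 - 3*l (g(f, l) = 6 + 3*(-256 - l) = 6 + (-768 - 3*l) = -762 - 3*l)
-25284 + g(-95, -38) = -25284 + (-762 - 3*(-38)) = -25284 + (-762 + 114) = -25284 - 648 = -25932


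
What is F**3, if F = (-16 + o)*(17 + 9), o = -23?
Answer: -1042590744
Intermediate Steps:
F = -1014 (F = (-16 - 23)*(17 + 9) = -39*26 = -1014)
F**3 = (-1014)**3 = -1042590744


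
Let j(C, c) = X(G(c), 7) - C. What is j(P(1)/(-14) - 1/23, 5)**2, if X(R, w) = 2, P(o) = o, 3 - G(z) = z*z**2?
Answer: 463761/103684 ≈ 4.4728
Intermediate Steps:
G(z) = 3 - z**3 (G(z) = 3 - z*z**2 = 3 - z**3)
j(C, c) = 2 - C
j(P(1)/(-14) - 1/23, 5)**2 = (2 - (1/(-14) - 1/23))**2 = (2 - (1*(-1/14) - 1*1/23))**2 = (2 - (-1/14 - 1/23))**2 = (2 - 1*(-37/322))**2 = (2 + 37/322)**2 = (681/322)**2 = 463761/103684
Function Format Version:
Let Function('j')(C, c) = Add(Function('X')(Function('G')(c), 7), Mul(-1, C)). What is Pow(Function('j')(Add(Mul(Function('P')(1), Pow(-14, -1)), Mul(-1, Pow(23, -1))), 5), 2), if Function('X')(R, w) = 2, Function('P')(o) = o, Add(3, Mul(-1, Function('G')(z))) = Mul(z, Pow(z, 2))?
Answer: Rational(463761, 103684) ≈ 4.4728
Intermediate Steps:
Function('G')(z) = Add(3, Mul(-1, Pow(z, 3))) (Function('G')(z) = Add(3, Mul(-1, Mul(z, Pow(z, 2)))) = Add(3, Mul(-1, Pow(z, 3))))
Function('j')(C, c) = Add(2, Mul(-1, C))
Pow(Function('j')(Add(Mul(Function('P')(1), Pow(-14, -1)), Mul(-1, Pow(23, -1))), 5), 2) = Pow(Add(2, Mul(-1, Add(Mul(1, Pow(-14, -1)), Mul(-1, Pow(23, -1))))), 2) = Pow(Add(2, Mul(-1, Add(Mul(1, Rational(-1, 14)), Mul(-1, Rational(1, 23))))), 2) = Pow(Add(2, Mul(-1, Add(Rational(-1, 14), Rational(-1, 23)))), 2) = Pow(Add(2, Mul(-1, Rational(-37, 322))), 2) = Pow(Add(2, Rational(37, 322)), 2) = Pow(Rational(681, 322), 2) = Rational(463761, 103684)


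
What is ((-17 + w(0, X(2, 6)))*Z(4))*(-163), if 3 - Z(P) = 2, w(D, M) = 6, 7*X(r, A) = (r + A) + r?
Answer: 1793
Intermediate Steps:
X(r, A) = A/7 + 2*r/7 (X(r, A) = ((r + A) + r)/7 = ((A + r) + r)/7 = (A + 2*r)/7 = A/7 + 2*r/7)
Z(P) = 1 (Z(P) = 3 - 1*2 = 3 - 2 = 1)
((-17 + w(0, X(2, 6)))*Z(4))*(-163) = ((-17 + 6)*1)*(-163) = -11*1*(-163) = -11*(-163) = 1793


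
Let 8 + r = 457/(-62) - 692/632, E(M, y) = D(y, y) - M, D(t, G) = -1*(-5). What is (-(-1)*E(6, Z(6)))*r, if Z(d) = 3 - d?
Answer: 40325/2449 ≈ 16.466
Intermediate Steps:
D(t, G) = 5
E(M, y) = 5 - M
r = -40325/2449 (r = -8 + (457/(-62) - 692/632) = -8 + (457*(-1/62) - 692*1/632) = -8 + (-457/62 - 173/158) = -8 - 20733/2449 = -40325/2449 ≈ -16.466)
(-(-1)*E(6, Z(6)))*r = -(-1)*(5 - 1*6)*(-40325/2449) = -(-1)*(5 - 6)*(-40325/2449) = -(-1)*(-1)*(-40325/2449) = -1*1*(-40325/2449) = -1*(-40325/2449) = 40325/2449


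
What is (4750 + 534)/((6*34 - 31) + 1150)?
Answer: 5284/1323 ≈ 3.9940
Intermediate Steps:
(4750 + 534)/((6*34 - 31) + 1150) = 5284/((204 - 31) + 1150) = 5284/(173 + 1150) = 5284/1323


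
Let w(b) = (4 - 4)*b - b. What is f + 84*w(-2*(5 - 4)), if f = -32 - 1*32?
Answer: 104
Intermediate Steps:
f = -64 (f = -32 - 32 = -64)
w(b) = -b (w(b) = 0*b - b = 0 - b = -b)
f + 84*w(-2*(5 - 4)) = -64 + 84*(-(-2)*(5 - 4)) = -64 + 84*(-(-2)) = -64 + 84*(-1*(-2)) = -64 + 84*2 = -64 + 168 = 104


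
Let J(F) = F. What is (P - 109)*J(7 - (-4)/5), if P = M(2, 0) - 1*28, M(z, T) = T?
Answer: -5343/5 ≈ -1068.6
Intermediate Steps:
P = -28 (P = 0 - 1*28 = 0 - 28 = -28)
(P - 109)*J(7 - (-4)/5) = (-28 - 109)*(7 - (-4)/5) = -137*(7 - (-4)/5) = -137*(7 - 1*(-⅘)) = -137*(7 + ⅘) = -137*39/5 = -5343/5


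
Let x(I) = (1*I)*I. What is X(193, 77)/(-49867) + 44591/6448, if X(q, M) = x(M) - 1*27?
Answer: 2185563301/321542416 ≈ 6.7971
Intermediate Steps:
x(I) = I² (x(I) = I*I = I²)
X(q, M) = -27 + M² (X(q, M) = M² - 1*27 = M² - 27 = -27 + M²)
X(193, 77)/(-49867) + 44591/6448 = (-27 + 77²)/(-49867) + 44591/6448 = (-27 + 5929)*(-1/49867) + 44591*(1/6448) = 5902*(-1/49867) + 44591/6448 = -5902/49867 + 44591/6448 = 2185563301/321542416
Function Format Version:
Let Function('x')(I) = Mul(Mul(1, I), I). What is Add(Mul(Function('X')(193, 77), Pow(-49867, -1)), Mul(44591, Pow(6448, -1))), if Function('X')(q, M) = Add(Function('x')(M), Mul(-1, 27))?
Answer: Rational(2185563301, 321542416) ≈ 6.7971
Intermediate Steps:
Function('x')(I) = Pow(I, 2) (Function('x')(I) = Mul(I, I) = Pow(I, 2))
Function('X')(q, M) = Add(-27, Pow(M, 2)) (Function('X')(q, M) = Add(Pow(M, 2), Mul(-1, 27)) = Add(Pow(M, 2), -27) = Add(-27, Pow(M, 2)))
Add(Mul(Function('X')(193, 77), Pow(-49867, -1)), Mul(44591, Pow(6448, -1))) = Add(Mul(Add(-27, Pow(77, 2)), Pow(-49867, -1)), Mul(44591, Pow(6448, -1))) = Add(Mul(Add(-27, 5929), Rational(-1, 49867)), Mul(44591, Rational(1, 6448))) = Add(Mul(5902, Rational(-1, 49867)), Rational(44591, 6448)) = Add(Rational(-5902, 49867), Rational(44591, 6448)) = Rational(2185563301, 321542416)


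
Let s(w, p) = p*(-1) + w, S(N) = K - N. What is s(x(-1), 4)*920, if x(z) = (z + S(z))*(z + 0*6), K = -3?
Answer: -920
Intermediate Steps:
S(N) = -3 - N
x(z) = -3*z (x(z) = (z + (-3 - z))*(z + 0*6) = -3*(z + 0) = -3*z)
s(w, p) = w - p (s(w, p) = -p + w = w - p)
s(x(-1), 4)*920 = (-3*(-1) - 1*4)*920 = (3 - 4)*920 = -1*920 = -920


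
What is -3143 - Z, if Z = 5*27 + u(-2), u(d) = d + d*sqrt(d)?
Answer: -3276 + 2*I*sqrt(2) ≈ -3276.0 + 2.8284*I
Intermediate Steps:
u(d) = d + d**(3/2)
Z = 133 - 2*I*sqrt(2) (Z = 5*27 + (-2 + (-2)**(3/2)) = 135 + (-2 - 2*I*sqrt(2)) = 133 - 2*I*sqrt(2) ≈ 133.0 - 2.8284*I)
-3143 - Z = -3143 - (133 - 2*I*sqrt(2)) = -3143 + (-133 + 2*I*sqrt(2)) = -3276 + 2*I*sqrt(2)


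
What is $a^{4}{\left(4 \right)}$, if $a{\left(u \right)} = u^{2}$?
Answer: $65536$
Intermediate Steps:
$a^{4}{\left(4 \right)} = \left(4^{2}\right)^{4} = 16^{4} = 65536$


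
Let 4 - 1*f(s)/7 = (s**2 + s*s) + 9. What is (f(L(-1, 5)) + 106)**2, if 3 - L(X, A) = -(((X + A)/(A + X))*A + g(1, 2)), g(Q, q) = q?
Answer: 1766241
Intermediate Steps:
L(X, A) = 5 + A (L(X, A) = 3 - (-1)*(((X + A)/(A + X))*A + 2) = 3 - (-1)*(((A + X)/(A + X))*A + 2) = 3 - (-1)*(1*A + 2) = 3 - (-1)*(A + 2) = 3 - (-1)*(2 + A) = 3 - (-2 - A) = 3 + (2 + A) = 5 + A)
f(s) = -35 - 14*s**2 (f(s) = 28 - 7*((s**2 + s*s) + 9) = 28 - 7*((s**2 + s**2) + 9) = 28 - 7*(2*s**2 + 9) = 28 - 7*(9 + 2*s**2) = 28 + (-63 - 14*s**2) = -35 - 14*s**2)
(f(L(-1, 5)) + 106)**2 = ((-35 - 14*(5 + 5)**2) + 106)**2 = ((-35 - 14*10**2) + 106)**2 = ((-35 - 14*100) + 106)**2 = ((-35 - 1400) + 106)**2 = (-1435 + 106)**2 = (-1329)**2 = 1766241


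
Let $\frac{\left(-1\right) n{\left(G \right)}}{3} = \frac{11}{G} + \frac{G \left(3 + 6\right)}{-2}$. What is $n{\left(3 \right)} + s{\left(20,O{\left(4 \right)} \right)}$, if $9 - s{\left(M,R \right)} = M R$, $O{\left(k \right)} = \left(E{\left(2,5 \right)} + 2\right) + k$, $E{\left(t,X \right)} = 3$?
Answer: $- \frac{283}{2} \approx -141.5$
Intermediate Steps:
$O{\left(k \right)} = 5 + k$ ($O{\left(k \right)} = \left(3 + 2\right) + k = 5 + k$)
$s{\left(M,R \right)} = 9 - M R$
$n{\left(G \right)} = - \frac{33}{G} + \frac{27 G}{2}$ ($n{\left(G \right)} = - 3 \left(\frac{11}{G} + \frac{G \left(3 + 6\right)}{-2}\right) = - 3 \left(\frac{11}{G} + G 9 \left(- \frac{1}{2}\right)\right) = - 3 \left(\frac{11}{G} + 9 G \left(- \frac{1}{2}\right)\right) = - 3 \left(\frac{11}{G} - \frac{9 G}{2}\right) = - \frac{33}{G} + \frac{27 G}{2}$)
$n{\left(3 \right)} + s{\left(20,O{\left(4 \right)} \right)} = \left(- \frac{33}{3} + \frac{27}{2} \cdot 3\right) + \left(9 - 20 \left(5 + 4\right)\right) = \left(\left(-33\right) \frac{1}{3} + \frac{81}{2}\right) + \left(9 - 20 \cdot 9\right) = \left(-11 + \frac{81}{2}\right) + \left(9 - 180\right) = \frac{59}{2} - 171 = - \frac{283}{2}$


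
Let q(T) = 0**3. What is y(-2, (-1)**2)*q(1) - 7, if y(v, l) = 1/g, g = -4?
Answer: -7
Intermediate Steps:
y(v, l) = -1/4 (y(v, l) = 1/(-4) = -1/4)
q(T) = 0
y(-2, (-1)**2)*q(1) - 7 = -1/4*0 - 7 = 0 - 7 = -7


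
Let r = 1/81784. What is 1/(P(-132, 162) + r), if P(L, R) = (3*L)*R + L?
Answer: -81784/5257402655 ≈ -1.5556e-5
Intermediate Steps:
r = 1/81784 ≈ 1.2227e-5
P(L, R) = L + 3*L*R (P(L, R) = 3*L*R + L = L + 3*L*R)
1/(P(-132, 162) + r) = 1/(-132*(1 + 3*162) + 1/81784) = 1/(-132*(1 + 486) + 1/81784) = 1/(-132*487 + 1/81784) = 1/(-64284 + 1/81784) = 1/(-5257402655/81784) = -81784/5257402655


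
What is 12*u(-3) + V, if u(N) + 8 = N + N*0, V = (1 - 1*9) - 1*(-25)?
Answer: -115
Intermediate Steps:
V = 17 (V = (1 - 9) + 25 = -8 + 25 = 17)
u(N) = -8 + N (u(N) = -8 + (N + N*0) = -8 + (N + 0) = -8 + N)
12*u(-3) + V = 12*(-8 - 3) + 17 = 12*(-11) + 17 = -132 + 17 = -115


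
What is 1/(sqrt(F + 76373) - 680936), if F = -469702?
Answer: -680936/463674229425 - 17*I*sqrt(1361)/463674229425 ≈ -1.4686e-6 - 1.3526e-9*I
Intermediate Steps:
1/(sqrt(F + 76373) - 680936) = 1/(sqrt(-469702 + 76373) - 680936) = 1/(sqrt(-393329) - 680936) = 1/(17*I*sqrt(1361) - 680936) = 1/(-680936 + 17*I*sqrt(1361))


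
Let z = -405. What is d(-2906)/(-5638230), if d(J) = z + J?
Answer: 3311/5638230 ≈ 0.00058724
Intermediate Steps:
d(J) = -405 + J
d(-2906)/(-5638230) = (-405 - 2906)/(-5638230) = -3311*(-1/5638230) = 3311/5638230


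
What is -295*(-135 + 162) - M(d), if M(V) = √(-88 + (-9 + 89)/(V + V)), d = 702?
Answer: -7965 - 2*I*√300963/117 ≈ -7965.0 - 9.3778*I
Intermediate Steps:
M(V) = √(-88 + 40/V) (M(V) = √(-88 + 80/((2*V))) = √(-88 + 80*(1/(2*V))) = √(-88 + 40/V))
-295*(-135 + 162) - M(d) = -295*(-135 + 162) - 2*√(-22 + 10/702) = -295*27 - 2*√(-22 + 10*(1/702)) = -7965 - 2*√(-22 + 5/351) = -7965 - 2*√(-7717/351) = -7965 - 2*I*√300963/117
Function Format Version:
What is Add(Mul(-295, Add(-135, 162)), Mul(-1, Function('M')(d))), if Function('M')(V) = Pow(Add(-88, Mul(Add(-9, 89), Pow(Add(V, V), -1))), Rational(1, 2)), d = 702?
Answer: Add(-7965, Mul(Rational(-2, 117), I, Pow(300963, Rational(1, 2)))) ≈ Add(-7965.0, Mul(-9.3778, I))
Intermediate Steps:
Function('M')(V) = Pow(Add(-88, Mul(40, Pow(V, -1))), Rational(1, 2)) (Function('M')(V) = Pow(Add(-88, Mul(80, Pow(Mul(2, V), -1))), Rational(1, 2)) = Pow(Add(-88, Mul(80, Mul(Rational(1, 2), Pow(V, -1)))), Rational(1, 2)) = Pow(Add(-88, Mul(40, Pow(V, -1))), Rational(1, 2)))
Add(Mul(-295, Add(-135, 162)), Mul(-1, Function('M')(d))) = Add(Mul(-295, Add(-135, 162)), Mul(-1, Mul(2, Pow(Add(-22, Mul(10, Pow(702, -1))), Rational(1, 2))))) = Add(Mul(-295, 27), Mul(-1, Mul(2, Pow(Add(-22, Mul(10, Rational(1, 702))), Rational(1, 2))))) = Add(-7965, Mul(-1, Mul(2, Pow(Add(-22, Rational(5, 351)), Rational(1, 2))))) = Add(-7965, Mul(-1, Mul(2, Pow(Rational(-7717, 351), Rational(1, 2))))) = Add(-7965, Mul(-1, Mul(2, Mul(Rational(1, 117), I, Pow(300963, Rational(1, 2)))))) = Add(-7965, Mul(-1, Mul(Rational(2, 117), I, Pow(300963, Rational(1, 2))))) = Add(-7965, Mul(Rational(-2, 117), I, Pow(300963, Rational(1, 2))))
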